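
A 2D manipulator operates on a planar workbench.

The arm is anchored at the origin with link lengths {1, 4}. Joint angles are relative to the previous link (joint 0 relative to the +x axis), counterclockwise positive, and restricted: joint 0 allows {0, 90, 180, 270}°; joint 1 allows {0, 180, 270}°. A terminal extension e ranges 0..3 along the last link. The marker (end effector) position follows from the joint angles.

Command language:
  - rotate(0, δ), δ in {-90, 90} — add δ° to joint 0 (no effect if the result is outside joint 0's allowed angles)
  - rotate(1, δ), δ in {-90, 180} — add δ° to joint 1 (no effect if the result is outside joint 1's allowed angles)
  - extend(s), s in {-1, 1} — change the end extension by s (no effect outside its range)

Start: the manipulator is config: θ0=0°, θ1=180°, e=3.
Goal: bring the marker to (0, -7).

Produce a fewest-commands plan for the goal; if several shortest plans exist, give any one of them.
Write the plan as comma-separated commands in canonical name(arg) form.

start: config: θ0=0°, θ1=180°, e=3
[1] after rotate(1, 180): config: θ0=0°, θ1=0°, e=3
[2] after rotate(0, -90): config: θ0=270°, θ1=0°, e=3
[3] after extend(-1): config: θ0=270°, θ1=0°, e=2
shorter routes all fall short; 3 is best.

rotate(1, 180), rotate(0, -90), extend(-1)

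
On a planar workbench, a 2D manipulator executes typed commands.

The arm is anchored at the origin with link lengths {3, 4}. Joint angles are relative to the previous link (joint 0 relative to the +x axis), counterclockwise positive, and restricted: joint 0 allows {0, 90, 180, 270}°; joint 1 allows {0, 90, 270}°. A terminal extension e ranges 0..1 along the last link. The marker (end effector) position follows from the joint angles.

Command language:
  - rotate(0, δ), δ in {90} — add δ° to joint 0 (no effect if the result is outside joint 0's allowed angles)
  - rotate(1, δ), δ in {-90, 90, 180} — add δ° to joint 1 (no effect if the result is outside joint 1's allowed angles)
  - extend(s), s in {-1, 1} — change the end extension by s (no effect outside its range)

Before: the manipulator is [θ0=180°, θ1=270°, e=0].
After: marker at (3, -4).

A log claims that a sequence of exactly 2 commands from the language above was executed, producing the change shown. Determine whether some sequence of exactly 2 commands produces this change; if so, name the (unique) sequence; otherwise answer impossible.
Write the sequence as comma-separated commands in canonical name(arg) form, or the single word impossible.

rotate(0, 90), rotate(0, 90)

from: [θ0=180°, θ1=270°, e=0]
1. rotate(0, 90) → [θ0=270°, θ1=270°, e=0]
2. rotate(0, 90) → [θ0=0°, θ1=270°, e=0]
no rival 2-sequence matches.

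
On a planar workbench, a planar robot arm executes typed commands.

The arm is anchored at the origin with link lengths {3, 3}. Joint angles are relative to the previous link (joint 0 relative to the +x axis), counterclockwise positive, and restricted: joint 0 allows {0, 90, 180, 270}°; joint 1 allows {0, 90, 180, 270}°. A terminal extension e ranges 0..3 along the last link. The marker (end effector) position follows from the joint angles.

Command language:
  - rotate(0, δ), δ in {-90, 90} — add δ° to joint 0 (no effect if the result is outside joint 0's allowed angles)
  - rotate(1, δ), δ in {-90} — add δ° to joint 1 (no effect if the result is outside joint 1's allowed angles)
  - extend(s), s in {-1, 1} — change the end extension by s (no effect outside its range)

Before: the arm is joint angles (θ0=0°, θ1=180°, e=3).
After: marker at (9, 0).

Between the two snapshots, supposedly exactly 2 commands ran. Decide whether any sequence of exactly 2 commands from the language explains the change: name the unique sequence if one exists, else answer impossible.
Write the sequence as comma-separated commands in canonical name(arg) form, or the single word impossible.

begin: joint angles (θ0=0°, θ1=180°, e=3)
[1] after rotate(1, -90): joint angles (θ0=0°, θ1=90°, e=3)
[2] after rotate(1, -90): joint angles (θ0=0°, θ1=0°, e=3)
no other 2-command option fits: unique.

rotate(1, -90), rotate(1, -90)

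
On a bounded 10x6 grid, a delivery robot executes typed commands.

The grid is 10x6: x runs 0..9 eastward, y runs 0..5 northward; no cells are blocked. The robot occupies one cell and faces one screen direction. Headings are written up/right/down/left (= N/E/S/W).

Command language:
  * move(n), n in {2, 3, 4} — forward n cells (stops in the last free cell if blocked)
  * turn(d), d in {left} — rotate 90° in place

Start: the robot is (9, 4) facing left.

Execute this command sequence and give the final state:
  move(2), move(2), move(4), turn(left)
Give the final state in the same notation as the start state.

(1, 4) facing down

t0: (9, 4) facing left
step 1 (move(2)): (7, 4) facing left
step 2 (move(2)): (5, 4) facing left
step 3 (move(4)): (1, 4) facing left
step 4 (turn(left)): (1, 4) facing down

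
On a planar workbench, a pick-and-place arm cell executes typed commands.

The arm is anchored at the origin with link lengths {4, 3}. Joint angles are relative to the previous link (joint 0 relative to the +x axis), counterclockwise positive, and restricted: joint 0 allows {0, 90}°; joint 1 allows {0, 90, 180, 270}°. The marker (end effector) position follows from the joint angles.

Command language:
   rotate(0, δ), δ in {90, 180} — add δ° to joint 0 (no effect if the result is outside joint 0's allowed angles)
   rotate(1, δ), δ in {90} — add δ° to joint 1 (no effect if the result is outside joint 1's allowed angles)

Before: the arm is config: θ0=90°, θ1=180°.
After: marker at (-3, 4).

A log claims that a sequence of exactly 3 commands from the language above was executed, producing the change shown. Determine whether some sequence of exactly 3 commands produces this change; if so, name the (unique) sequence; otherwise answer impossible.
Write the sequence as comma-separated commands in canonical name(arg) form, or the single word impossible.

rotate(1, 90), rotate(1, 90), rotate(1, 90)

from: config: θ0=90°, θ1=180°
[1] after rotate(1, 90): config: θ0=90°, θ1=270°
[2] after rotate(1, 90): config: θ0=90°, θ1=0°
[3] after rotate(1, 90): config: θ0=90°, θ1=90°
no rival 3-sequence matches.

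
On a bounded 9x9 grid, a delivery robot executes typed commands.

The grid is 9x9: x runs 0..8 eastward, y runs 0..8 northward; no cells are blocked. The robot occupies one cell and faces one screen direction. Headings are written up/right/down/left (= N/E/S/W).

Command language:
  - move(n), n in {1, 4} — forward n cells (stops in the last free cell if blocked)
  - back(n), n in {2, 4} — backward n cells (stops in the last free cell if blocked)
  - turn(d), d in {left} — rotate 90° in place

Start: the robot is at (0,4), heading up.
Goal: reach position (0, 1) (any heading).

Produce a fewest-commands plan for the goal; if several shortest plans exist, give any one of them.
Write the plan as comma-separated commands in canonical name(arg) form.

back(4), move(1)

start: at (0,4), heading up
[1] after back(4): at (0,0), heading up
[2] after move(1): at (0,1), heading up
nothing shorter than 2 reaches the goal.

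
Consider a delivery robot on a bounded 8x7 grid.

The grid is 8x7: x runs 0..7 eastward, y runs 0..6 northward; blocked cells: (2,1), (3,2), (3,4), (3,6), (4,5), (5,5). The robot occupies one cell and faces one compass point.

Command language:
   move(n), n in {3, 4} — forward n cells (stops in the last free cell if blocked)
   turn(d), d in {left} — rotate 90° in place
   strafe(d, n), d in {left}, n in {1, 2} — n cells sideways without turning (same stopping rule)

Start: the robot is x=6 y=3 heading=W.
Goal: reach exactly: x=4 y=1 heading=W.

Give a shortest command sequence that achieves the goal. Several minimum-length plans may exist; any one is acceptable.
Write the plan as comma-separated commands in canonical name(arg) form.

strafe(left, 1), move(3), strafe(left, 1)

start: x=6 y=3 heading=W
t=1 strafe(left, 1) ⇒ x=6 y=2 heading=W
t=2 move(3) ⇒ x=4 y=2 heading=W
t=3 strafe(left, 1) ⇒ x=4 y=1 heading=W
minimal: 3 command(s), checked below 3.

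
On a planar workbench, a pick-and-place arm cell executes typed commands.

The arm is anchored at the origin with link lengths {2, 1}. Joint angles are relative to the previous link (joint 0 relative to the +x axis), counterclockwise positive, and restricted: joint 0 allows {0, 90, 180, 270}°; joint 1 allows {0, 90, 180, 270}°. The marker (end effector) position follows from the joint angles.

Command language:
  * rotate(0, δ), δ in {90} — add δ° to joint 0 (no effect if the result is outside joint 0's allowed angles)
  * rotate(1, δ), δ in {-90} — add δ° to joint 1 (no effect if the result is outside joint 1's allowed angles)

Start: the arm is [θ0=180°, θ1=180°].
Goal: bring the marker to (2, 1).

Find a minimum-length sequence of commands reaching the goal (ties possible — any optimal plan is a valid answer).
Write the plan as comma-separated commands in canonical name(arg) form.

initial: [θ0=180°, θ1=180°]
step 1 (rotate(0, 90)): [θ0=270°, θ1=180°]
step 2 (rotate(0, 90)): [θ0=0°, θ1=180°]
step 3 (rotate(1, -90)): [θ0=0°, θ1=90°]
nothing shorter than 3 reaches the goal.

rotate(0, 90), rotate(0, 90), rotate(1, -90)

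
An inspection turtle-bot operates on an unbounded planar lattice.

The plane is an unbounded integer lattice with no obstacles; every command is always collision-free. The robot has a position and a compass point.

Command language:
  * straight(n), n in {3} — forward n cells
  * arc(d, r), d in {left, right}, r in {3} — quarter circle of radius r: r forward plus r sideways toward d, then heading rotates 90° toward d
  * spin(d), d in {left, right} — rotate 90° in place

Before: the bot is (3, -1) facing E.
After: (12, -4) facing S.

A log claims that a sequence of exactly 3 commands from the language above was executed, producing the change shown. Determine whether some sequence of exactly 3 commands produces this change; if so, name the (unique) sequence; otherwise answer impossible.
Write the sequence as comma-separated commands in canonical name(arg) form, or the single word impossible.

straight(3), straight(3), arc(right, 3)

key: running arc(right, 3) before straight(3) would end elsewhere — order is forced
start: (3, -1) facing E
1. straight(3) → (6, -1) facing E
2. straight(3) → (9, -1) facing E
3. arc(right, 3) → (12, -4) facing S
uniquely the one of 125 3-step routes that fits.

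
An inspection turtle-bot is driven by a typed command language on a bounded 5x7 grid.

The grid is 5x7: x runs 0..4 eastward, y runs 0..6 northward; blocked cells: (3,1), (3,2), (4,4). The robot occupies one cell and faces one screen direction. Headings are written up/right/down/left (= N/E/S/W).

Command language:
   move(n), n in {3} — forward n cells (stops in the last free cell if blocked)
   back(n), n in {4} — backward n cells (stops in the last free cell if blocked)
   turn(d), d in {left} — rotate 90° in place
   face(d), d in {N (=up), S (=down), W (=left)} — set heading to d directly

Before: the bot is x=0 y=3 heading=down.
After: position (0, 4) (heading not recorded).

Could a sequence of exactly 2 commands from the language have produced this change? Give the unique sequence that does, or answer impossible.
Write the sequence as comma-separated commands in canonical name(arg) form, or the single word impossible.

key: order matters: swapping move(3) and back(4) lands elsewhere
begin: x=0 y=3 heading=down
[1] after move(3): x=0 y=0 heading=down
[2] after back(4): x=0 y=4 heading=down
no other 2-command option fits: unique.

move(3), back(4)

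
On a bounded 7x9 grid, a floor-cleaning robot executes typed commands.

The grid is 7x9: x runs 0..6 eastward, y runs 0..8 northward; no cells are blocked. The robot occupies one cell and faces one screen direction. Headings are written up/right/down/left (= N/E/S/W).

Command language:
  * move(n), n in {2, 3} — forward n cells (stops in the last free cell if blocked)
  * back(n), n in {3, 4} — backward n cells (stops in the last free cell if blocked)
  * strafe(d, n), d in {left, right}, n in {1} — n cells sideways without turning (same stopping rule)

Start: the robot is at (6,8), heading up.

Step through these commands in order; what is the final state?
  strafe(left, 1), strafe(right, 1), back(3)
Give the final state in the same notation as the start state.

at (6,5), heading up

start: at (6,8), heading up
1. strafe(left, 1) → at (5,8), heading up
2. strafe(right, 1) → at (6,8), heading up
3. back(3) → at (6,5), heading up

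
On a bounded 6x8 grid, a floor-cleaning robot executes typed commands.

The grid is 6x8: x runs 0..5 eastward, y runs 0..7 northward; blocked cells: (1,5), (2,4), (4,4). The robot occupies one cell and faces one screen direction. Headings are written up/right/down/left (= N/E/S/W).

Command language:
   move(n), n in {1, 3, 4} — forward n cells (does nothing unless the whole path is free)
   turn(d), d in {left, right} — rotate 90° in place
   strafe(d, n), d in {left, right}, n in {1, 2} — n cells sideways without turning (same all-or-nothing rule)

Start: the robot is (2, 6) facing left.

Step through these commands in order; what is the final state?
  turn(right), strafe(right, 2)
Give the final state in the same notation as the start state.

t0: (2, 6) facing left
[1] after turn(right): (2, 6) facing up
[2] after strafe(right, 2): (4, 6) facing up

(4, 6) facing up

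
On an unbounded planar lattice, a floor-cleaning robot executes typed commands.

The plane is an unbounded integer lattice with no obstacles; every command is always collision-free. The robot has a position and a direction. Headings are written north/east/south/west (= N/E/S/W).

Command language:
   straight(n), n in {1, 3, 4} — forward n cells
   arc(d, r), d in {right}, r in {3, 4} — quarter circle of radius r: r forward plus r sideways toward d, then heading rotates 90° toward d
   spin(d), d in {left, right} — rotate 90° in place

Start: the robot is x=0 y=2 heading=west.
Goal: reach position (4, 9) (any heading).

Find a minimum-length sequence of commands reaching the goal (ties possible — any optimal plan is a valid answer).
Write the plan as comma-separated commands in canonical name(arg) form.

t0: x=0 y=2 heading=west
[1] after spin(right): x=0 y=2 heading=north
[2] after straight(3): x=0 y=5 heading=north
[3] after arc(right, 4): x=4 y=9 heading=east
no 2-step plan works, so 3 is optimal.

spin(right), straight(3), arc(right, 4)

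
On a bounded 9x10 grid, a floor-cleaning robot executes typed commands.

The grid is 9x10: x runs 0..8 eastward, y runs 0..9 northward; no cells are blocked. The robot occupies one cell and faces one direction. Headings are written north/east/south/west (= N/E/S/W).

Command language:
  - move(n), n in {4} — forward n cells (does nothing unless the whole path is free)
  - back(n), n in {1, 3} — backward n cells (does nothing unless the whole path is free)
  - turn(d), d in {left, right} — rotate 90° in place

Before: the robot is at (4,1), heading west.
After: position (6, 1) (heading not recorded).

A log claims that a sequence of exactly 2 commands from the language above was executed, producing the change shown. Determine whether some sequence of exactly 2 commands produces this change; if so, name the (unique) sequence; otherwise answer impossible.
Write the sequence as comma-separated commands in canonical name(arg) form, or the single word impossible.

from: at (4,1), heading west
1. back(1) → at (5,1), heading west
2. back(1) → at (6,1), heading west
no rival 2-sequence matches.

back(1), back(1)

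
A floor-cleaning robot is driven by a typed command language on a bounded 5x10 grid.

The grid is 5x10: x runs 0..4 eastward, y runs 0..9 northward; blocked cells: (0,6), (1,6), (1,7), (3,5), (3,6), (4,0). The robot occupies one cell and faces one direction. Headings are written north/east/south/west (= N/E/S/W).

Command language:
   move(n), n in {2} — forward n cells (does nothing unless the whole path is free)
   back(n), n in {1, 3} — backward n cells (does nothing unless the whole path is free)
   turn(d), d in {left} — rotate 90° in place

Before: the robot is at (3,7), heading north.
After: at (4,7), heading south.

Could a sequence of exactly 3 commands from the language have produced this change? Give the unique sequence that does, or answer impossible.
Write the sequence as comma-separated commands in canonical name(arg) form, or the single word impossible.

key: cell and facing (now S) both changed — the 3 commands mix motion and turning
t0: at (3,7), heading north
t=1 turn(left) ⇒ at (3,7), heading west
t=2 back(1) ⇒ at (4,7), heading west
t=3 turn(left) ⇒ at (4,7), heading south
no other 3-command option fits: unique.

turn(left), back(1), turn(left)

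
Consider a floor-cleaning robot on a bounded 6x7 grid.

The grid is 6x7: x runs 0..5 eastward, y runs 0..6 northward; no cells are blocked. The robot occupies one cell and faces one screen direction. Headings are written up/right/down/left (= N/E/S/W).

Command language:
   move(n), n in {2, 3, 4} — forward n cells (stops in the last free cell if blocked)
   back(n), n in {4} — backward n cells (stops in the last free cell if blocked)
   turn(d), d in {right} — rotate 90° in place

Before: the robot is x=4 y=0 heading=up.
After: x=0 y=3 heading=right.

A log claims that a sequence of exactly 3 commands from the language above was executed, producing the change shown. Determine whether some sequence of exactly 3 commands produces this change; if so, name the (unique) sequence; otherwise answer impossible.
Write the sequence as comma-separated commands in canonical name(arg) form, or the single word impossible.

move(3), turn(right), back(4)

key: order matters: swapping move(3) and back(4) lands elsewhere
start: x=4 y=0 heading=up
t=1 move(3) ⇒ x=4 y=3 heading=up
t=2 turn(right) ⇒ x=4 y=3 heading=right
t=3 back(4) ⇒ x=0 y=3 heading=right
uniquely the one of 125 3-step routes that fits.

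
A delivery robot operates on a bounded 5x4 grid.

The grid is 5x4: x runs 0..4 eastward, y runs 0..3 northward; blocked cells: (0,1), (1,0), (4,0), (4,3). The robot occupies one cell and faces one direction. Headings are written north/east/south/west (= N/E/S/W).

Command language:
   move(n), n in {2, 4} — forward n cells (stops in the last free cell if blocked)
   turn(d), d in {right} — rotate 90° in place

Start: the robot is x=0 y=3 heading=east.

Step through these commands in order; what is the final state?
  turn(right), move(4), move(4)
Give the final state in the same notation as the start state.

x=0 y=2 heading=south

start: x=0 y=3 heading=east
step 1 (turn(right)): x=0 y=3 heading=south
step 2 (move(4)): x=0 y=2 heading=south
step 3 (move(4)): x=0 y=2 heading=south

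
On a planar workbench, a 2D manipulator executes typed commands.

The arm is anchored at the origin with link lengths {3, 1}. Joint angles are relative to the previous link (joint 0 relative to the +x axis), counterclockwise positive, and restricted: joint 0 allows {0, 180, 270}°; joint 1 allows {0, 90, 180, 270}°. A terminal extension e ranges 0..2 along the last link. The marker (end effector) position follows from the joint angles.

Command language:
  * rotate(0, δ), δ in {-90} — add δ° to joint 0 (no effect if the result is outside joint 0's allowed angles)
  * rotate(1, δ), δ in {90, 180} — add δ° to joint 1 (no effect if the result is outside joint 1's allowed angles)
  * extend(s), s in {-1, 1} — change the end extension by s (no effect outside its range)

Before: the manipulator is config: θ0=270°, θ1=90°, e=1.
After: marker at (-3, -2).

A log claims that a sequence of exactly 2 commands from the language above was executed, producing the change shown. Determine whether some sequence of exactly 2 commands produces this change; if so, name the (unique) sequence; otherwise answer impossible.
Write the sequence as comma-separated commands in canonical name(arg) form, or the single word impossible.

rotate(0, -90), rotate(0, -90)

initial: config: θ0=270°, θ1=90°, e=1
[1] after rotate(0, -90): config: θ0=180°, θ1=90°, e=1
[2] after rotate(0, -90): config: θ0=180°, θ1=90°, e=1
no rival 2-sequence matches.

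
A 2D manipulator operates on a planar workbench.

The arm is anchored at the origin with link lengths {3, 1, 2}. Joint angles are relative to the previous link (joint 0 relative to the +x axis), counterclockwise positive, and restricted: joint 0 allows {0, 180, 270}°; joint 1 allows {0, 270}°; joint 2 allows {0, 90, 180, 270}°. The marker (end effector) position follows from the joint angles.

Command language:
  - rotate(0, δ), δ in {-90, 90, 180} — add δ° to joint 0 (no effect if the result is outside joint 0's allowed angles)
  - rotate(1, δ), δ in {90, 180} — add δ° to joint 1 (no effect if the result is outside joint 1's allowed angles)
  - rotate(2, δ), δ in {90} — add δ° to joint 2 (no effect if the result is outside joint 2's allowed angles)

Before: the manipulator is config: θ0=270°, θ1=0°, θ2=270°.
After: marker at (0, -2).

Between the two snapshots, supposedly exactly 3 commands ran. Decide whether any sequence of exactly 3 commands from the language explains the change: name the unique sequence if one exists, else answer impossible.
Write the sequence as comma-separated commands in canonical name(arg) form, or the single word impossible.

initial: config: θ0=270°, θ1=0°, θ2=270°
[1] after rotate(2, 90): config: θ0=270°, θ1=0°, θ2=0°
[2] after rotate(2, 90): config: θ0=270°, θ1=0°, θ2=90°
[3] after rotate(2, 90): config: θ0=270°, θ1=0°, θ2=180°
uniquely the one of 216 3-step routes that fits.

rotate(2, 90), rotate(2, 90), rotate(2, 90)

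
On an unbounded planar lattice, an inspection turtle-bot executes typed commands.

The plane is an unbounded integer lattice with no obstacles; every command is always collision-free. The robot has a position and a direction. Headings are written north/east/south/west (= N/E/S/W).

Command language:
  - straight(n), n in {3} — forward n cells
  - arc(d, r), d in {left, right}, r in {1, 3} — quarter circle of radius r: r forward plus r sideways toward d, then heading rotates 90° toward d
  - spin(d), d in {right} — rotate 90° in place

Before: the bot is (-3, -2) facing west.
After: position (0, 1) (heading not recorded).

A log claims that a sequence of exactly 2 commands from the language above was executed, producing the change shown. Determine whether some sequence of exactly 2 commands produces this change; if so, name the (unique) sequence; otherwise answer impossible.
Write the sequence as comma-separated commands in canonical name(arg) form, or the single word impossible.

spin(right), arc(right, 3)

key: order matters: swapping spin(right) and arc(right, 3) lands elsewhere
begin: (-3, -2) facing west
1. spin(right) → (-3, -2) facing north
2. arc(right, 3) → (0, 1) facing east
no rival 2-sequence matches.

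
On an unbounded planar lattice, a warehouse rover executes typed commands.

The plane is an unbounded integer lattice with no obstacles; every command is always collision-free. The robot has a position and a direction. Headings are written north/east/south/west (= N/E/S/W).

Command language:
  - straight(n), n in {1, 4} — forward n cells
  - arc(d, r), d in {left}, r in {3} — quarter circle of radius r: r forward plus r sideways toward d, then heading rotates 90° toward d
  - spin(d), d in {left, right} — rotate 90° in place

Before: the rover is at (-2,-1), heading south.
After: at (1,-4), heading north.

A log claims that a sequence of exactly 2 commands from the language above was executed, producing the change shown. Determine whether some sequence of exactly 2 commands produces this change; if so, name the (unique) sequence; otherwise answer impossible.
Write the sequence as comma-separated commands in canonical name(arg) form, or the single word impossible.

key: cell and facing (now N) both changed — the 2 commands mix motion and turning
begin: at (-2,-1), heading south
1. arc(left, 3) → at (1,-4), heading east
2. spin(left) → at (1,-4), heading north
no rival 2-sequence matches.

arc(left, 3), spin(left)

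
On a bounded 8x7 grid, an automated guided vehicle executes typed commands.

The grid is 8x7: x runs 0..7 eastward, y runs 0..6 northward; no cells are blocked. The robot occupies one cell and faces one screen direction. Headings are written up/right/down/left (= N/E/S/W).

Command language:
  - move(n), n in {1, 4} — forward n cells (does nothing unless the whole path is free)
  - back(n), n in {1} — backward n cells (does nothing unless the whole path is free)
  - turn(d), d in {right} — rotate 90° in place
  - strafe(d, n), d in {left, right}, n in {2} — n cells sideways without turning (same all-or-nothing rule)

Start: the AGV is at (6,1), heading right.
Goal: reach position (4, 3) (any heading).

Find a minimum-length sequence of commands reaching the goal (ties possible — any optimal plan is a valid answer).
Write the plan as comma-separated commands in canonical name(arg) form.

from: at (6,1), heading right
step 1 (strafe(left, 2)): at (6,3), heading right
step 2 (back(1)): at (5,3), heading right
step 3 (back(1)): at (4,3), heading right
no 2-step plan works, so 3 is optimal.

strafe(left, 2), back(1), back(1)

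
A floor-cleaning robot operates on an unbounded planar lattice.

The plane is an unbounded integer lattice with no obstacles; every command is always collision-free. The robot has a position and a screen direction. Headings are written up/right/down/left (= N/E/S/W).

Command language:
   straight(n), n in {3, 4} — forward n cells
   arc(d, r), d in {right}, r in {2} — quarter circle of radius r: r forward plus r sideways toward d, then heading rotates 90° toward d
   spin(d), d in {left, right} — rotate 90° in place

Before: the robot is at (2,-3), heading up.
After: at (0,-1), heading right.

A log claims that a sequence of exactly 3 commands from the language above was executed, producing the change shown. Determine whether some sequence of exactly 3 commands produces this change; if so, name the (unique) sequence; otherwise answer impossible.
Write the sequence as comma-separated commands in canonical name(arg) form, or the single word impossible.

key: running spin(right) before spin(left) would end elsewhere — order is forced
start: at (2,-3), heading up
t=1 spin(left) ⇒ at (2,-3), heading left
t=2 arc(right, 2) ⇒ at (0,-1), heading up
t=3 spin(right) ⇒ at (0,-1), heading right
no rival 3-sequence matches.

spin(left), arc(right, 2), spin(right)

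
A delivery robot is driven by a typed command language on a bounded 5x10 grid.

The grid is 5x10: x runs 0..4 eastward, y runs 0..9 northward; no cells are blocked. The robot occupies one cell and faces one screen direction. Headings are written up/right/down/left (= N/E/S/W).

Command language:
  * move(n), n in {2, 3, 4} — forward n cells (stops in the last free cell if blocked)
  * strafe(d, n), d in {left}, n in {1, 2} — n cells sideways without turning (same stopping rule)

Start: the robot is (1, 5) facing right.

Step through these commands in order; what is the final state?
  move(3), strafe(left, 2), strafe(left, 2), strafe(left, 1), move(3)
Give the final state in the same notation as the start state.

t0: (1, 5) facing right
1. move(3) → (4, 5) facing right
2. strafe(left, 2) → (4, 7) facing right
3. strafe(left, 2) → (4, 9) facing right
4. strafe(left, 1) → (4, 9) facing right
5. move(3) → (4, 9) facing right

(4, 9) facing right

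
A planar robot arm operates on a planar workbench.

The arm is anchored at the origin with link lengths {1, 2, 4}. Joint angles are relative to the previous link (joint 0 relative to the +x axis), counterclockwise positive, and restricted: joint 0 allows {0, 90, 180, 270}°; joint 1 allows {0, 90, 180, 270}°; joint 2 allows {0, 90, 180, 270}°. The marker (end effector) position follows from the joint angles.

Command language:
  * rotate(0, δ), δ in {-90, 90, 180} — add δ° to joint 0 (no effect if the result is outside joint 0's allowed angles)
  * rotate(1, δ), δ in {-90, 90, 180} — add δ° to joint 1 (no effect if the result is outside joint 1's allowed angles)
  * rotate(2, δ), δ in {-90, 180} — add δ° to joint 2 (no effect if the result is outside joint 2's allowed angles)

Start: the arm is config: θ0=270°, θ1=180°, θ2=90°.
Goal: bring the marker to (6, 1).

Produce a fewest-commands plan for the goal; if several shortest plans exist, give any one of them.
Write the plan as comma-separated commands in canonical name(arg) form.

rotate(1, 90), rotate(0, 180), rotate(2, -90)

start: config: θ0=270°, θ1=180°, θ2=90°
1. rotate(1, 90) → config: θ0=270°, θ1=270°, θ2=90°
2. rotate(0, 180) → config: θ0=90°, θ1=270°, θ2=90°
3. rotate(2, -90) → config: θ0=90°, θ1=270°, θ2=0°
shorter routes all fall short; 3 is best.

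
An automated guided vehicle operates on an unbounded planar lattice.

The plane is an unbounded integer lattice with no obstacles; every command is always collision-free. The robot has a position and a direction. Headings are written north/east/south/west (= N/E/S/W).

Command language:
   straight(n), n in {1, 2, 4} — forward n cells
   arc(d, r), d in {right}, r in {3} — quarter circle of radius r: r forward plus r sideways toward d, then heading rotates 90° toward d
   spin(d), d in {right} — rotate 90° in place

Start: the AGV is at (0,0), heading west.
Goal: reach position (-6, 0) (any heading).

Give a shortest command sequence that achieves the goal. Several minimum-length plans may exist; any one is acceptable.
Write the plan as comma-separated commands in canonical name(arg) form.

from: at (0,0), heading west
step 1 (straight(4)): at (-4,0), heading west
step 2 (straight(2)): at (-6,0), heading west
shorter routes all fall short; 2 is best.

straight(4), straight(2)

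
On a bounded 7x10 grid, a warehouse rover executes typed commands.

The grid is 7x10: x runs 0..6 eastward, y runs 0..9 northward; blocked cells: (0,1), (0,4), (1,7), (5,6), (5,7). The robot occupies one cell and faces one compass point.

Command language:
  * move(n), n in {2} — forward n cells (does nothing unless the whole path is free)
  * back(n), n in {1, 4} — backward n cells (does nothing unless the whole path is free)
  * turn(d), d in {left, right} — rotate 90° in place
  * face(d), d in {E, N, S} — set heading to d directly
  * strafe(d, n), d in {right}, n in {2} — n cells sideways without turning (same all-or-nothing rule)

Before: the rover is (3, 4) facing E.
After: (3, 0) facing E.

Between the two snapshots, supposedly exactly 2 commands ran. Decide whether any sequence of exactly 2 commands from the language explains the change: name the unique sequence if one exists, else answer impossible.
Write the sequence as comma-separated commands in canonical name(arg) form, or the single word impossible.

strafe(right, 2), strafe(right, 2)

key: heading stays E — no command in the sequence turns
from: (3, 4) facing E
[1] after strafe(right, 2): (3, 2) facing E
[2] after strafe(right, 2): (3, 0) facing E
all 81 alternatives checked — unique.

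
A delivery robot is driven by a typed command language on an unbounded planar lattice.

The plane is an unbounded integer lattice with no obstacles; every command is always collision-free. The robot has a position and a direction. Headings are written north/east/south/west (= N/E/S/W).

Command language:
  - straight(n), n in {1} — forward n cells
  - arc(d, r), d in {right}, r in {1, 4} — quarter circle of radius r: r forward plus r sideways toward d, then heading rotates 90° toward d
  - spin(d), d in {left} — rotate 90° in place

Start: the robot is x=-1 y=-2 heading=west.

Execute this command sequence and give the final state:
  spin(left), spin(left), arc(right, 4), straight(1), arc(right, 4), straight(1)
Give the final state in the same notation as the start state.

x=-2 y=-11 heading=west

from: x=-1 y=-2 heading=west
step 1 (spin(left)): x=-1 y=-2 heading=south
step 2 (spin(left)): x=-1 y=-2 heading=east
step 3 (arc(right, 4)): x=3 y=-6 heading=south
step 4 (straight(1)): x=3 y=-7 heading=south
step 5 (arc(right, 4)): x=-1 y=-11 heading=west
step 6 (straight(1)): x=-2 y=-11 heading=west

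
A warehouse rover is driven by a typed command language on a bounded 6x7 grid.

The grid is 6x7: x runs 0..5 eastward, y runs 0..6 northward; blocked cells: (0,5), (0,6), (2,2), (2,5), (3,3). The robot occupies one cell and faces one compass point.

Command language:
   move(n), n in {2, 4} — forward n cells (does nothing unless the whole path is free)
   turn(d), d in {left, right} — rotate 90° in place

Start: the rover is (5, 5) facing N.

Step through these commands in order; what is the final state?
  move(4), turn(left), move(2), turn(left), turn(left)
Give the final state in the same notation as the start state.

(3, 5) facing E

from: (5, 5) facing N
t=1 move(4) ⇒ (5, 5) facing N
t=2 turn(left) ⇒ (5, 5) facing W
t=3 move(2) ⇒ (3, 5) facing W
t=4 turn(left) ⇒ (3, 5) facing S
t=5 turn(left) ⇒ (3, 5) facing E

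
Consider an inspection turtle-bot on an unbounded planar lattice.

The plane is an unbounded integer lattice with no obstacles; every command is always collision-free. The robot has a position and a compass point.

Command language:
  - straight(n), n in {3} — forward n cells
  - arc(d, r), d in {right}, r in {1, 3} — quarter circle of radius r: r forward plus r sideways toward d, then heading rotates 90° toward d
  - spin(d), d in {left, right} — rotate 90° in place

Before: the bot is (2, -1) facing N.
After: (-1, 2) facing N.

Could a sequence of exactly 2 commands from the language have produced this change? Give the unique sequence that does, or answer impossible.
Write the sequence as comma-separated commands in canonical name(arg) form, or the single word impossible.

key: order matters: swapping spin(left) and arc(right, 3) lands elsewhere
t0: (2, -1) facing N
[1] after spin(left): (2, -1) facing W
[2] after arc(right, 3): (-1, 2) facing N
uniquely the one of 25 2-step routes that fits.

spin(left), arc(right, 3)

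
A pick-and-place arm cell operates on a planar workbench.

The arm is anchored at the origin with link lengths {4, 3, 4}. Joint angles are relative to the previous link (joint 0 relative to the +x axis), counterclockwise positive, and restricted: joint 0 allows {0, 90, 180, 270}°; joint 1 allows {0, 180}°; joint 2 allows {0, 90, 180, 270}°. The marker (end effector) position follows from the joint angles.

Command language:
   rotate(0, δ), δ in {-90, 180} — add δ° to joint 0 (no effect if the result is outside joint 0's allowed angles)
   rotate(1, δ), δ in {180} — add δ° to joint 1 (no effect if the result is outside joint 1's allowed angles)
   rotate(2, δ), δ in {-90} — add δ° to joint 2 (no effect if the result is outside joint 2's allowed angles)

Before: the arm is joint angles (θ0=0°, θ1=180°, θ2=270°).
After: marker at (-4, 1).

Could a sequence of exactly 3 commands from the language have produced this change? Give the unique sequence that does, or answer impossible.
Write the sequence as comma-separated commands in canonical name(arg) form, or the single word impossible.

initial: joint angles (θ0=0°, θ1=180°, θ2=270°)
1. rotate(0, -90) → joint angles (θ0=270°, θ1=180°, θ2=270°)
2. rotate(0, -90) → joint angles (θ0=180°, θ1=180°, θ2=270°)
3. rotate(0, -90) → joint angles (θ0=90°, θ1=180°, θ2=270°)
no rival 3-sequence matches.

rotate(0, -90), rotate(0, -90), rotate(0, -90)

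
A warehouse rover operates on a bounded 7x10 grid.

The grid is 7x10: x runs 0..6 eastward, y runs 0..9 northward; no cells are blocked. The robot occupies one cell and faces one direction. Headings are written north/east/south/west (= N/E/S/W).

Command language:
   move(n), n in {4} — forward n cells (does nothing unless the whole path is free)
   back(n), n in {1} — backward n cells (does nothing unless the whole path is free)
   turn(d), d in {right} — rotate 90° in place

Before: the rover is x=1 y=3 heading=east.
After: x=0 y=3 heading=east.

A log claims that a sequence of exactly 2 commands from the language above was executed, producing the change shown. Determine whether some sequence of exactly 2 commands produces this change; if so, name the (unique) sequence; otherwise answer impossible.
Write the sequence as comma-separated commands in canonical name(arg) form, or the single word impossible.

back(1), back(1)

key: the second back(1) would leave the grid, so it does nothing
start: x=1 y=3 heading=east
t=1 back(1) ⇒ x=0 y=3 heading=east
t=2 back(1) ⇒ x=0 y=3 heading=east
all 9 alternatives checked — unique.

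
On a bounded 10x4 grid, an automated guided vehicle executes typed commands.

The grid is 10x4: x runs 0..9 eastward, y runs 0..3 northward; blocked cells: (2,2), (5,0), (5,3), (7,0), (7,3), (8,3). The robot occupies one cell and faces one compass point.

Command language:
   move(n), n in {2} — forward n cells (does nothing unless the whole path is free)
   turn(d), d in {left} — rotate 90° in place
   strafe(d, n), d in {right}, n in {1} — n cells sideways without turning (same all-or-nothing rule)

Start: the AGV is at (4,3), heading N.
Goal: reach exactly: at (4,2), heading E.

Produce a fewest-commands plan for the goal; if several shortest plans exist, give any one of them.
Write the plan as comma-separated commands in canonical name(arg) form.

turn(left), turn(left), turn(left), strafe(right, 1)

initial: at (4,3), heading N
1. turn(left) → at (4,3), heading W
2. turn(left) → at (4,3), heading S
3. turn(left) → at (4,3), heading E
4. strafe(right, 1) → at (4,2), heading E
no 3-step plan works, so 4 is optimal.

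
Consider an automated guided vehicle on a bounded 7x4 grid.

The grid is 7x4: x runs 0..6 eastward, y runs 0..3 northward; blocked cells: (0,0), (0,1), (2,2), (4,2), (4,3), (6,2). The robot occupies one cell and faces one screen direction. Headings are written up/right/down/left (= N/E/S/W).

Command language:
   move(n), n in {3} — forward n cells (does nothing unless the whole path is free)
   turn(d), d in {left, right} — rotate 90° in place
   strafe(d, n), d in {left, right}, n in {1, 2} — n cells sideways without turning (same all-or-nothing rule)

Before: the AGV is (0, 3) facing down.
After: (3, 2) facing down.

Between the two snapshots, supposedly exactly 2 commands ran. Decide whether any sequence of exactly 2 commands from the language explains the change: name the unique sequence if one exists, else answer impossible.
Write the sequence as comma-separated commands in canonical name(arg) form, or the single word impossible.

impossible

every 2-command combo misses the target.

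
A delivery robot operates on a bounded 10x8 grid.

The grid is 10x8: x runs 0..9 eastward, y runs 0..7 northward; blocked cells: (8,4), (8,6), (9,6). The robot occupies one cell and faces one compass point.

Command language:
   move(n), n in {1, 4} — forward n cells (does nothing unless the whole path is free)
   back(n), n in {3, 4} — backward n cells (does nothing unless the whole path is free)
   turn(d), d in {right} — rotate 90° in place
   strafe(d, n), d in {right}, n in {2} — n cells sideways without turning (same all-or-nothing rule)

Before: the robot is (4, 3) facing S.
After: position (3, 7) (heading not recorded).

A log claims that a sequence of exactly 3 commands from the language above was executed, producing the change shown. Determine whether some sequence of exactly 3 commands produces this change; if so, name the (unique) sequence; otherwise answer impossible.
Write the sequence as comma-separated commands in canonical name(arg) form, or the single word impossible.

back(4), turn(right), move(1)

key: running move(1) before back(4) would end elsewhere — order is forced
from: (4, 3) facing S
[1] after back(4): (4, 7) facing S
[2] after turn(right): (4, 7) facing W
[3] after move(1): (3, 7) facing W
all 216 alternatives checked — unique.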